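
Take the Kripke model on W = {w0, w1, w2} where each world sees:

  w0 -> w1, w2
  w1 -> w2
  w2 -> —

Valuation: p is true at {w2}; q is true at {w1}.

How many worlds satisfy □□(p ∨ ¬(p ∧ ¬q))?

w0: successors {w1, w2}; □(p ∨ ¬(p ∧ ¬q)) there: w1:T, w2:T. ✓
w1: successors {w2}; □(p ∨ ¬(p ∧ ¬q)) there: w2:T. ✓
w2: no successors, so □□(p ∨ ¬(p ∧ ¬q)) holds vacuously. ✓
Satisfying worlds: {w0, w1, w2}.

3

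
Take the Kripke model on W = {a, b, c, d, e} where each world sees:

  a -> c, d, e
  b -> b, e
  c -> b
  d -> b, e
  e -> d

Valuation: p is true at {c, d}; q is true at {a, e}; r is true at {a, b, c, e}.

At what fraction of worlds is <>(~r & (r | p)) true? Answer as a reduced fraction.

2/5

a: successors {c, d, e}; ~r & (r | p) there: c:F, d:T, e:F. ✓
b: successors {b, e}; ~r & (r | p) there: b:F, e:F. ✗
c: successors {b}; ~r & (r | p) there: b:F. ✗
d: successors {b, e}; ~r & (r | p) there: b:F, e:F. ✗
e: successors {d}; ~r & (r | p) there: d:T. ✓
That's 2 of 5 worlds, so 2/5.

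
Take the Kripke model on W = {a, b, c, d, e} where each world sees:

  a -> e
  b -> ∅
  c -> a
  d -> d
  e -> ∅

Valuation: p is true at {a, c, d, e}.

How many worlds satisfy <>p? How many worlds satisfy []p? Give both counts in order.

3 and 5

For <>p:
a: successors {e}; p there: e:T. ✓
b: no successors, so <>p fails. ✗
c: successors {a}; p there: a:T. ✓
d: successors {d}; p there: d:T. ✓
e: no successors, so <>p fails. ✗
— 3 worlds.
For []p:
a: successors {e}; p there: e:T. ✓
b: no successors, so []p holds vacuously. ✓
c: successors {a}; p there: a:T. ✓
d: successors {d}; p there: d:T. ✓
e: no successors, so []p holds vacuously. ✓
— 5 worlds.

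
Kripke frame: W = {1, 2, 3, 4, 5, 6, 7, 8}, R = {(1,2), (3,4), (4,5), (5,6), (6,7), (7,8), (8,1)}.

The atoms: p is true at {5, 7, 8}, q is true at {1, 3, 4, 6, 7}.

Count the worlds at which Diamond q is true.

4

1: successors {2}; q there: 2:F. ✗
2: no successors, so Diamond q fails. ✗
3: successors {4}; q there: 4:T. ✓
4: successors {5}; q there: 5:F. ✗
5: successors {6}; q there: 6:T. ✓
6: successors {7}; q there: 7:T. ✓
7: successors {8}; q there: 8:F. ✗
8: successors {1}; q there: 1:T. ✓
Satisfying worlds: {3, 5, 6, 8}.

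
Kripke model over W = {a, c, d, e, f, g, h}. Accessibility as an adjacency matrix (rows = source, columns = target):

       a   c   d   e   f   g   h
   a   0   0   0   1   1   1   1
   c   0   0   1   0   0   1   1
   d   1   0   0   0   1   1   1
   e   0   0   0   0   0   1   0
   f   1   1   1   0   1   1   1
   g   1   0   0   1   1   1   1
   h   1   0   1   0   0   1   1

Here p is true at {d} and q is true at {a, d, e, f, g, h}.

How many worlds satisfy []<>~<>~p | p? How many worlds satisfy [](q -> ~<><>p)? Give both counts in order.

For []<>~<>~p | p:
a: []<>~<>~p is F, p is F. ✗
c: []<>~<>~p is F, p is F. ✗
d: []<>~<>~p is F, p is T. ✓
e: []<>~<>~p is F, p is F. ✗
f: []<>~<>~p is F, p is F. ✗
g: []<>~<>~p is F, p is F. ✗
h: []<>~<>~p is F, p is F. ✗
— 1 world.
For [](q -> ~<><>p):
a: successors {e, f, g, h}; q -> ~<><>p there: e:T, f:F, g:F, h:F. ✗
c: successors {d, g, h}; q -> ~<><>p there: d:F, g:F, h:F. ✗
d: successors {a, f, g, h}; q -> ~<><>p there: a:F, f:F, g:F, h:F. ✗
e: successors {g}; q -> ~<><>p there: g:F. ✗
f: successors {a, c, d, f, g, h}; q -> ~<><>p there: a:F, c:T, d:F, f:F, g:F, h:F. ✗
g: successors {a, e, f, g, h}; q -> ~<><>p there: a:F, e:T, f:F, g:F, h:F. ✗
h: successors {a, d, g, h}; q -> ~<><>p there: a:F, d:F, g:F, h:F. ✗
— 0 worlds.

1 and 0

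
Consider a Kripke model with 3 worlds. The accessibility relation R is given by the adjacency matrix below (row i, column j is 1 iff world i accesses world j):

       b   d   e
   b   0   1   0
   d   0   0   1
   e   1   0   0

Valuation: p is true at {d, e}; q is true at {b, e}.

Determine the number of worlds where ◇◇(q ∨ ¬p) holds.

b: successors {d}; ◇(q ∨ ¬p) there: d:T. ✓
d: successors {e}; ◇(q ∨ ¬p) there: e:T. ✓
e: successors {b}; ◇(q ∨ ¬p) there: b:F. ✗
Satisfying worlds: {b, d}.

2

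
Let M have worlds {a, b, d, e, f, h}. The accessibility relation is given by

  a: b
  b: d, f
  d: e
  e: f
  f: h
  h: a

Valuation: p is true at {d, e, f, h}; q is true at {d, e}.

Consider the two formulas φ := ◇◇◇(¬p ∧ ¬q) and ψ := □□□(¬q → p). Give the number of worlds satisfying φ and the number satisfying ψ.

For ◇◇◇(¬p ∧ ¬q):
a: successors {b}; ◇◇(¬p ∧ ¬q) there: b:F. ✗
b: successors {d, f}; ◇◇(¬p ∧ ¬q) there: d:F, f:T. ✓
d: successors {e}; ◇◇(¬p ∧ ¬q) there: e:F. ✗
e: successors {f}; ◇◇(¬p ∧ ¬q) there: f:T. ✓
f: successors {h}; ◇◇(¬p ∧ ¬q) there: h:T. ✓
h: successors {a}; ◇◇(¬p ∧ ¬q) there: a:F. ✗
— 3 worlds.
For □□□(¬q → p):
a: successors {b}; □□(¬q → p) there: b:T. ✓
b: successors {d, f}; □□(¬q → p) there: d:T, f:F. ✗
d: successors {e}; □□(¬q → p) there: e:T. ✓
e: successors {f}; □□(¬q → p) there: f:F. ✗
f: successors {h}; □□(¬q → p) there: h:F. ✗
h: successors {a}; □□(¬q → p) there: a:T. ✓
— 3 worlds.

3 and 3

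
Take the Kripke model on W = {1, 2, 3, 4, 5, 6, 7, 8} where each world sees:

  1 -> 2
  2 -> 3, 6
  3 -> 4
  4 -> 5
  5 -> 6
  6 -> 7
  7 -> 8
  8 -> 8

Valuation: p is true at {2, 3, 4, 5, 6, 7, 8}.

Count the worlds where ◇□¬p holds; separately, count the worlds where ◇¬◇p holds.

0 and 0

For ◇□¬p:
1: successors {2}; □¬p there: 2:F. ✗
2: successors {3, 6}; □¬p there: 3:F, 6:F. ✗
3: successors {4}; □¬p there: 4:F. ✗
4: successors {5}; □¬p there: 5:F. ✗
5: successors {6}; □¬p there: 6:F. ✗
6: successors {7}; □¬p there: 7:F. ✗
7: successors {8}; □¬p there: 8:F. ✗
8: successors {8}; □¬p there: 8:F. ✗
— 0 worlds.
For ◇¬◇p:
1: successors {2}; ¬◇p there: 2:F. ✗
2: successors {3, 6}; ¬◇p there: 3:F, 6:F. ✗
3: successors {4}; ¬◇p there: 4:F. ✗
4: successors {5}; ¬◇p there: 5:F. ✗
5: successors {6}; ¬◇p there: 6:F. ✗
6: successors {7}; ¬◇p there: 7:F. ✗
7: successors {8}; ¬◇p there: 8:F. ✗
8: successors {8}; ¬◇p there: 8:F. ✗
— 0 worlds.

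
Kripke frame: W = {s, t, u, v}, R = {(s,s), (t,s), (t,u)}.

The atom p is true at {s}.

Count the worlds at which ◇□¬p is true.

s: successors {s}; □¬p there: s:F. ✗
t: successors {s, u}; □¬p there: s:F, u:T. ✓
u: no successors, so ◇□¬p fails. ✗
v: no successors, so ◇□¬p fails. ✗
Satisfying worlds: {t}.

1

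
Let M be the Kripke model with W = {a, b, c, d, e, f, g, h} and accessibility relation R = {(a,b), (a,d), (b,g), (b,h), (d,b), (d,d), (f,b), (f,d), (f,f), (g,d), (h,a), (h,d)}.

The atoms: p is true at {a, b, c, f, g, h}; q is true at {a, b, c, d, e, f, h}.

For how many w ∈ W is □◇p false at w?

1

a: successors {b, d}; ◇p there: b:T, d:T. ✓
b: successors {g, h}; ◇p there: g:F, h:T. ✗
c: no successors, so □◇p holds vacuously. ✓
d: successors {b, d}; ◇p there: b:T, d:T. ✓
e: no successors, so □◇p holds vacuously. ✓
f: successors {b, d, f}; ◇p there: b:T, d:T, f:T. ✓
g: successors {d}; ◇p there: d:T. ✓
h: successors {a, d}; ◇p there: a:T, d:T. ✓
Satisfying worlds: {a, c, d, e, f, g, h}.
So □◇p fails at the other 1 world.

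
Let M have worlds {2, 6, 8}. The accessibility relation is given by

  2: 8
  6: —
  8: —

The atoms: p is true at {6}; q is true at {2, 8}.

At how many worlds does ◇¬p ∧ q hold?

1

2: ◇¬p is T, q is T. ✓
6: ◇¬p is F, q is F. ✗
8: ◇¬p is F, q is T. ✗
Satisfying worlds: {2}.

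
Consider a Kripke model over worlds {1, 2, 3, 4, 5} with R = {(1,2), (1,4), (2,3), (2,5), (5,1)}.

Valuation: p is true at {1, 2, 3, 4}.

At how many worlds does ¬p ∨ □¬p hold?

3

1: ¬p is F, □¬p is F. ✗
2: ¬p is F, □¬p is F. ✗
3: ¬p is F, □¬p is T. ✓
4: ¬p is F, □¬p is T. ✓
5: ¬p is T, □¬p is F. ✓
Satisfying worlds: {3, 4, 5}.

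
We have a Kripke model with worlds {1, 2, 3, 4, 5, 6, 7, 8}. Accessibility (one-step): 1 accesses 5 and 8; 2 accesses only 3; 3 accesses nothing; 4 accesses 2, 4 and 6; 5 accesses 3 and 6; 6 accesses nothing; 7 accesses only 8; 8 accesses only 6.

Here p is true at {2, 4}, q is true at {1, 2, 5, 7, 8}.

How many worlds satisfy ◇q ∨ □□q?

8

1: ◇q is T, □□q is F. ✓
2: ◇q is F, □□q is T. ✓
3: ◇q is F, □□q is T. ✓
4: ◇q is T, □□q is F. ✓
5: ◇q is F, □□q is T. ✓
6: ◇q is F, □□q is T. ✓
7: ◇q is T, □□q is F. ✓
8: ◇q is F, □□q is T. ✓
Satisfying worlds: {1, 2, 3, 4, 5, 6, 7, 8}.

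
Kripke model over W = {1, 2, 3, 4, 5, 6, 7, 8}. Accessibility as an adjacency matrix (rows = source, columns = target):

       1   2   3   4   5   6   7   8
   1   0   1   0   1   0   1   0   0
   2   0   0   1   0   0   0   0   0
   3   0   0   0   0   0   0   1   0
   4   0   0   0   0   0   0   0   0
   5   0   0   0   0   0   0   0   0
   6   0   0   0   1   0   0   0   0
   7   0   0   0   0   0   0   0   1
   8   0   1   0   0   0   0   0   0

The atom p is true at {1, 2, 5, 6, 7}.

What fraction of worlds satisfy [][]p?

1: successors {2, 4, 6}; []p there: 2:F, 4:T, 6:F. ✗
2: successors {3}; []p there: 3:T. ✓
3: successors {7}; []p there: 7:F. ✗
4: no successors, so [][]p holds vacuously. ✓
5: no successors, so [][]p holds vacuously. ✓
6: successors {4}; []p there: 4:T. ✓
7: successors {8}; []p there: 8:T. ✓
8: successors {2}; []p there: 2:F. ✗
That's 5 of 8 worlds, so 5/8.

5/8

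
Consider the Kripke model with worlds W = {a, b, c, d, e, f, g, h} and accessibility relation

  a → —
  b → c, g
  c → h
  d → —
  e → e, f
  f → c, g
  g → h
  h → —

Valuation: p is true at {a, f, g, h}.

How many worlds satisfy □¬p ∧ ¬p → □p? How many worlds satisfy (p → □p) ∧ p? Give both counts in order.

8 and 3

For □¬p ∧ ¬p → □p:
a: □¬p ∧ ¬p is F, □p is T. ✓
b: □¬p ∧ ¬p is F, □p is F. ✓
c: □¬p ∧ ¬p is F, □p is T. ✓
d: □¬p ∧ ¬p is T, □p is T. ✓
e: □¬p ∧ ¬p is F, □p is F. ✓
f: □¬p ∧ ¬p is F, □p is F. ✓
g: □¬p ∧ ¬p is F, □p is T. ✓
h: □¬p ∧ ¬p is F, □p is T. ✓
— 8 worlds.
For (p → □p) ∧ p:
a: p → □p is T, p is T. ✓
b: p → □p is T, p is F. ✗
c: p → □p is T, p is F. ✗
d: p → □p is T, p is F. ✗
e: p → □p is T, p is F. ✗
f: p → □p is F, p is T. ✗
g: p → □p is T, p is T. ✓
h: p → □p is T, p is T. ✓
— 3 worlds.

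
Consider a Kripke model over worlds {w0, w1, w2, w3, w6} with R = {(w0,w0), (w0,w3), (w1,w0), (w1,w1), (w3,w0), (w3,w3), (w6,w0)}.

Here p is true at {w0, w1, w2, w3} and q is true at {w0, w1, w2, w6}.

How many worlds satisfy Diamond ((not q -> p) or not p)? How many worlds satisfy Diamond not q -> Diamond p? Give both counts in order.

4 and 5

For Diamond ((not q -> p) or not p):
w0: successors {w0, w3}; (not q -> p) or not p there: w0:T, w3:T. ✓
w1: successors {w0, w1}; (not q -> p) or not p there: w0:T, w1:T. ✓
w2: no successors, so Diamond ((not q -> p) or not p) fails. ✗
w3: successors {w0, w3}; (not q -> p) or not p there: w0:T, w3:T. ✓
w6: successors {w0}; (not q -> p) or not p there: w0:T. ✓
— 4 worlds.
For Diamond not q -> Diamond p:
w0: Diamond not q is T, Diamond p is T. ✓
w1: Diamond not q is F, Diamond p is T. ✓
w2: Diamond not q is F, Diamond p is F. ✓
w3: Diamond not q is T, Diamond p is T. ✓
w6: Diamond not q is F, Diamond p is T. ✓
— 5 worlds.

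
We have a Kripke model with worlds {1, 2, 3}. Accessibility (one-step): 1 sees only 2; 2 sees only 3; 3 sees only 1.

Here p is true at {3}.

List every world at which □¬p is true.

{1, 3}

1: successors {2}; ¬p there: 2:T. ✓
2: successors {3}; ¬p there: 3:F. ✗
3: successors {1}; ¬p there: 1:T. ✓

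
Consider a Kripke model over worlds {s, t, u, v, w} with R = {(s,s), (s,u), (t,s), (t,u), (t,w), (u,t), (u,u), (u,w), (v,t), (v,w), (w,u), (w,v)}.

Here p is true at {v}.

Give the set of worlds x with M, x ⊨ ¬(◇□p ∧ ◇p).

s: ◇□p ∧ ◇p is F. ✓
t: ◇□p ∧ ◇p is F. ✓
u: ◇□p ∧ ◇p is F. ✓
v: ◇□p ∧ ◇p is F. ✓
w: ◇□p ∧ ◇p is F. ✓

{s, t, u, v, w}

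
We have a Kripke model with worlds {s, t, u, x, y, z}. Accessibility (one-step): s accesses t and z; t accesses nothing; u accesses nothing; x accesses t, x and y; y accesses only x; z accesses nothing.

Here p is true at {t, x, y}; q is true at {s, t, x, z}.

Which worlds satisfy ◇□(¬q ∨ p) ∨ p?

{s, t, x, y}

s: ◇□(¬q ∨ p) is T, p is F. ✓
t: ◇□(¬q ∨ p) is F, p is T. ✓
u: ◇□(¬q ∨ p) is F, p is F. ✗
x: ◇□(¬q ∨ p) is T, p is T. ✓
y: ◇□(¬q ∨ p) is T, p is T. ✓
z: ◇□(¬q ∨ p) is F, p is F. ✗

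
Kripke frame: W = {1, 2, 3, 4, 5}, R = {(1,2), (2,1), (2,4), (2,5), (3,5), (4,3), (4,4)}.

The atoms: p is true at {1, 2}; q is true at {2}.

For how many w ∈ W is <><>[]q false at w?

1: successors {2}; <>[]q there: 2:T. ✓
2: successors {1, 4, 5}; <>[]q there: 1:F, 4:F, 5:F. ✗
3: successors {5}; <>[]q there: 5:F. ✗
4: successors {3, 4}; <>[]q there: 3:T, 4:F. ✓
5: no successors, so <><>[]q fails. ✗
Satisfying worlds: {1, 4}.
So <><>[]q fails at the other 3 worlds.

3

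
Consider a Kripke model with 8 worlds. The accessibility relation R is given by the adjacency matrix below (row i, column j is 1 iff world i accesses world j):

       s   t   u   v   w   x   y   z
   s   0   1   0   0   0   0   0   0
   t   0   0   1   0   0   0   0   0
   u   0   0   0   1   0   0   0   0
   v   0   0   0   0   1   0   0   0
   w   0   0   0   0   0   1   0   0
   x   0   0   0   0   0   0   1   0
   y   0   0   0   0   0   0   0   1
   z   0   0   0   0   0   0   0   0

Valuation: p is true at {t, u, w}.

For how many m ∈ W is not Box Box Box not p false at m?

s: Box Box Box not p is T. ✗
t: Box Box Box not p is F. ✓
u: Box Box Box not p is T. ✗
v: Box Box Box not p is T. ✗
w: Box Box Box not p is T. ✗
x: Box Box Box not p is T. ✗
y: Box Box Box not p is T. ✗
z: Box Box Box not p is T. ✗
Satisfying worlds: {t}.
So not Box Box Box not p fails at the other 7 worlds.

7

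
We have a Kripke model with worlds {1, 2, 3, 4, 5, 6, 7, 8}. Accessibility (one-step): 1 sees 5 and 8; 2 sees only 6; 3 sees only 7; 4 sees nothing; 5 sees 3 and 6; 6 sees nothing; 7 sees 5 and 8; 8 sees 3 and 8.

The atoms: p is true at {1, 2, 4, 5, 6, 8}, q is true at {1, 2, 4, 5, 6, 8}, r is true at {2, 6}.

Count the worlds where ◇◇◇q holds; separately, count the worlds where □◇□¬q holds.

5 and 4

For ◇◇◇q:
1: successors {5, 8}; ◇◇q there: 5:F, 8:T. ✓
2: successors {6}; ◇◇q there: 6:F. ✗
3: successors {7}; ◇◇q there: 7:T. ✓
4: no successors, so ◇◇◇q fails. ✗
5: successors {3, 6}; ◇◇q there: 3:T, 6:F. ✓
6: no successors, so ◇◇◇q fails. ✗
7: successors {5, 8}; ◇◇q there: 5:F, 8:T. ✓
8: successors {3, 8}; ◇◇q there: 3:T, 8:T. ✓
— 5 worlds.
For □◇□¬q:
1: successors {5, 8}; ◇□¬q there: 5:T, 8:T. ✓
2: successors {6}; ◇□¬q there: 6:F. ✗
3: successors {7}; ◇□¬q there: 7:F. ✗
4: no successors, so □◇□¬q holds vacuously. ✓
5: successors {3, 6}; ◇□¬q there: 3:F, 6:F. ✗
6: no successors, so □◇□¬q holds vacuously. ✓
7: successors {5, 8}; ◇□¬q there: 5:T, 8:T. ✓
8: successors {3, 8}; ◇□¬q there: 3:F, 8:T. ✗
— 4 worlds.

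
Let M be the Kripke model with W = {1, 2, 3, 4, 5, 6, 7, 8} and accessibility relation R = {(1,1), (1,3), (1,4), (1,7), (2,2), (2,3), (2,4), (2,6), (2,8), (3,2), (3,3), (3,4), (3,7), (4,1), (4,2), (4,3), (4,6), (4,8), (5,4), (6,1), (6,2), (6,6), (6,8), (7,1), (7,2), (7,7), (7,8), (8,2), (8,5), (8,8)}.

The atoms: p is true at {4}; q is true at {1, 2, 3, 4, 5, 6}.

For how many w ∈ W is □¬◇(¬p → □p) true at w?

1

1: successors {1, 3, 4, 7}; ¬◇(¬p → □p) there: 1:F, 3:F, 4:T, 7:T. ✗
2: successors {2, 3, 4, 6, 8}; ¬◇(¬p → □p) there: 2:F, 3:F, 4:T, 6:T, 8:F. ✗
3: successors {2, 3, 4, 7}; ¬◇(¬p → □p) there: 2:F, 3:F, 4:T, 7:T. ✗
4: successors {1, 2, 3, 6, 8}; ¬◇(¬p → □p) there: 1:F, 2:F, 3:F, 6:T, 8:F. ✗
5: successors {4}; ¬◇(¬p → □p) there: 4:T. ✓
6: successors {1, 2, 6, 8}; ¬◇(¬p → □p) there: 1:F, 2:F, 6:T, 8:F. ✗
7: successors {1, 2, 7, 8}; ¬◇(¬p → □p) there: 1:F, 2:F, 7:T, 8:F. ✗
8: successors {2, 5, 8}; ¬◇(¬p → □p) there: 2:F, 5:F, 8:F. ✗
Satisfying worlds: {5}.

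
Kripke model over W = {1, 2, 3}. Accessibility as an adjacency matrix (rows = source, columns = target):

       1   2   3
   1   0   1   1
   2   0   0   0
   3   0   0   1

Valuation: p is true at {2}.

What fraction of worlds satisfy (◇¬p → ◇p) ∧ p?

1/3

1: ◇¬p → ◇p is T, p is F. ✗
2: ◇¬p → ◇p is T, p is T. ✓
3: ◇¬p → ◇p is F, p is F. ✗
That's 1 of 3 worlds, so 1/3.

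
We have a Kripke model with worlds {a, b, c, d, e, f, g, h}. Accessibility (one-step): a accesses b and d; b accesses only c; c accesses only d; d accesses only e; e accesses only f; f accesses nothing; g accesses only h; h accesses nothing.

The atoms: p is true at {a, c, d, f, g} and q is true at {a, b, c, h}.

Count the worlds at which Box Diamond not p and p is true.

2

a: Box Diamond not p is F, p is T. ✗
b: Box Diamond not p is F, p is F. ✗
c: Box Diamond not p is T, p is T. ✓
d: Box Diamond not p is F, p is T. ✗
e: Box Diamond not p is F, p is F. ✗
f: Box Diamond not p is T, p is T. ✓
g: Box Diamond not p is F, p is T. ✗
h: Box Diamond not p is T, p is F. ✗
Satisfying worlds: {c, f}.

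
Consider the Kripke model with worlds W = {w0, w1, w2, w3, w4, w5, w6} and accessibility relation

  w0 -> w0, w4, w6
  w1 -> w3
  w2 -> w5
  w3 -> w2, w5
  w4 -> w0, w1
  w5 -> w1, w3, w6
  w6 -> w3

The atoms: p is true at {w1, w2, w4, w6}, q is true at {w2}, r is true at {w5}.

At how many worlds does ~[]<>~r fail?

6

w0: []<>~r is T. ✗
w1: []<>~r is T. ✗
w2: []<>~r is T. ✗
w3: []<>~r is F. ✓
w4: []<>~r is T. ✗
w5: []<>~r is T. ✗
w6: []<>~r is T. ✗
Satisfying worlds: {w3}.
So ~[]<>~r fails at the other 6 worlds.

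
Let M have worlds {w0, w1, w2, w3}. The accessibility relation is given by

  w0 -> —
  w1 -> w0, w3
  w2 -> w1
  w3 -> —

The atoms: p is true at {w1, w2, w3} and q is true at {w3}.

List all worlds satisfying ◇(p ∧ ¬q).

w0: no successors, so ◇(p ∧ ¬q) fails. ✗
w1: successors {w0, w3}; p ∧ ¬q there: w0:F, w3:F. ✗
w2: successors {w1}; p ∧ ¬q there: w1:T. ✓
w3: no successors, so ◇(p ∧ ¬q) fails. ✗

{w2}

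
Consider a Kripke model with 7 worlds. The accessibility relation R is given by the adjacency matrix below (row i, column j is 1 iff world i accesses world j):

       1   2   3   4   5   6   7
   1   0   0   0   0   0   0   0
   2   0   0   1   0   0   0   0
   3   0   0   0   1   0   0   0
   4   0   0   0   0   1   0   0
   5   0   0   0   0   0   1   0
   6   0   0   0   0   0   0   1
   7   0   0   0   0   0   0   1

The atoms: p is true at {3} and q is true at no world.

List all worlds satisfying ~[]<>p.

{2, 3, 4, 5, 6, 7}

1: []<>p is T. ✗
2: []<>p is F. ✓
3: []<>p is F. ✓
4: []<>p is F. ✓
5: []<>p is F. ✓
6: []<>p is F. ✓
7: []<>p is F. ✓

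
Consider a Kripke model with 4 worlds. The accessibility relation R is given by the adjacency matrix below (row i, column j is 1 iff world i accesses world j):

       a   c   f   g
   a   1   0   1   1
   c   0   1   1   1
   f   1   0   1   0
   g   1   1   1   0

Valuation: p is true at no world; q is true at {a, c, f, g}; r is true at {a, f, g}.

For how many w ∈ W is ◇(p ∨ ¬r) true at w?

2

a: successors {a, f, g}; p ∨ ¬r there: a:F, f:F, g:F. ✗
c: successors {c, f, g}; p ∨ ¬r there: c:T, f:F, g:F. ✓
f: successors {a, f}; p ∨ ¬r there: a:F, f:F. ✗
g: successors {a, c, f}; p ∨ ¬r there: a:F, c:T, f:F. ✓
Satisfying worlds: {c, g}.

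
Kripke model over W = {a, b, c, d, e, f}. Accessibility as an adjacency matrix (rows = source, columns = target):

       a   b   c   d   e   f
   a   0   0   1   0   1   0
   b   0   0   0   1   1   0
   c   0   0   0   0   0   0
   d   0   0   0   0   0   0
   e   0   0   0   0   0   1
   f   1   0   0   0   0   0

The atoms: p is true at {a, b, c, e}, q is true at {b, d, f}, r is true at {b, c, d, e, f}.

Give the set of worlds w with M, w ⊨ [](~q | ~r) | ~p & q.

a: [](~q | ~r) is T, ~p & q is F. ✓
b: [](~q | ~r) is F, ~p & q is F. ✗
c: [](~q | ~r) is T, ~p & q is F. ✓
d: [](~q | ~r) is T, ~p & q is T. ✓
e: [](~q | ~r) is F, ~p & q is F. ✗
f: [](~q | ~r) is T, ~p & q is T. ✓

{a, c, d, f}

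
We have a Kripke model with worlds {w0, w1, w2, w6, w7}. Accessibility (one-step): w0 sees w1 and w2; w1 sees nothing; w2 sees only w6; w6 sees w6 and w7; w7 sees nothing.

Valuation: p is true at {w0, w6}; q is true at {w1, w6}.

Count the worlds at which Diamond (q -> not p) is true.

2

w0: successors {w1, w2}; q -> not p there: w1:T, w2:T. ✓
w1: no successors, so Diamond (q -> not p) fails. ✗
w2: successors {w6}; q -> not p there: w6:F. ✗
w6: successors {w6, w7}; q -> not p there: w6:F, w7:T. ✓
w7: no successors, so Diamond (q -> not p) fails. ✗
Satisfying worlds: {w0, w6}.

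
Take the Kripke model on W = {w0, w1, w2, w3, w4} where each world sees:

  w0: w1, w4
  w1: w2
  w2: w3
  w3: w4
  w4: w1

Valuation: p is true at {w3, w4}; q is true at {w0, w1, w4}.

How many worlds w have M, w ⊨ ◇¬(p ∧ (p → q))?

4

w0: successors {w1, w4}; ¬(p ∧ (p → q)) there: w1:T, w4:F. ✓
w1: successors {w2}; ¬(p ∧ (p → q)) there: w2:T. ✓
w2: successors {w3}; ¬(p ∧ (p → q)) there: w3:T. ✓
w3: successors {w4}; ¬(p ∧ (p → q)) there: w4:F. ✗
w4: successors {w1}; ¬(p ∧ (p → q)) there: w1:T. ✓
Satisfying worlds: {w0, w1, w2, w4}.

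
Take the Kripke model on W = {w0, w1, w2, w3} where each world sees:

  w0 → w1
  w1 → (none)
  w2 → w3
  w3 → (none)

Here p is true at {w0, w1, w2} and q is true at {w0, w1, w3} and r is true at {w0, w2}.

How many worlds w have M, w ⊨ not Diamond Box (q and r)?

w0: Diamond Box (q and r) is T. ✗
w1: Diamond Box (q and r) is F. ✓
w2: Diamond Box (q and r) is T. ✗
w3: Diamond Box (q and r) is F. ✓
Satisfying worlds: {w1, w3}.

2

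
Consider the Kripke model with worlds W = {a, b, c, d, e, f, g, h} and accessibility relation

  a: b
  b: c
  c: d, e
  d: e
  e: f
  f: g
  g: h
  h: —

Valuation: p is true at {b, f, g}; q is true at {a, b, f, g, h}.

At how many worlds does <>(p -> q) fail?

a: successors {b}; p -> q there: b:T. ✓
b: successors {c}; p -> q there: c:T. ✓
c: successors {d, e}; p -> q there: d:T, e:T. ✓
d: successors {e}; p -> q there: e:T. ✓
e: successors {f}; p -> q there: f:T. ✓
f: successors {g}; p -> q there: g:T. ✓
g: successors {h}; p -> q there: h:T. ✓
h: no successors, so <>(p -> q) fails. ✗
Satisfying worlds: {a, b, c, d, e, f, g}.
So <>(p -> q) fails at the other 1 world.

1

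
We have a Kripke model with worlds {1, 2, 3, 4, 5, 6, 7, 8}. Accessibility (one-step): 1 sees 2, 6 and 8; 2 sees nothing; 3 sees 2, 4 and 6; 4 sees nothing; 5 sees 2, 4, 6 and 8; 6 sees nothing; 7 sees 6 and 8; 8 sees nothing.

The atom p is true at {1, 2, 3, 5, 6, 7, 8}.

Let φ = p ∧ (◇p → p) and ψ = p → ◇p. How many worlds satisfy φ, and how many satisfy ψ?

7 and 5

For p ∧ (◇p → p):
1: p is T, ◇p → p is T. ✓
2: p is T, ◇p → p is T. ✓
3: p is T, ◇p → p is T. ✓
4: p is F, ◇p → p is T. ✗
5: p is T, ◇p → p is T. ✓
6: p is T, ◇p → p is T. ✓
7: p is T, ◇p → p is T. ✓
8: p is T, ◇p → p is T. ✓
— 7 worlds.
For p → ◇p:
1: p is T, ◇p is T. ✓
2: p is T, ◇p is F. ✗
3: p is T, ◇p is T. ✓
4: p is F, ◇p is F. ✓
5: p is T, ◇p is T. ✓
6: p is T, ◇p is F. ✗
7: p is T, ◇p is T. ✓
8: p is T, ◇p is F. ✗
— 5 worlds.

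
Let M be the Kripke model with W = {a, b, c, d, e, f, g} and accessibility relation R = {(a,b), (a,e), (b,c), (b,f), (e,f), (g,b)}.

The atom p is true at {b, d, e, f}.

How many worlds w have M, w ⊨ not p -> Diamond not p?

a: not p is T, Diamond not p is F. ✗
b: not p is F, Diamond not p is T. ✓
c: not p is T, Diamond not p is F. ✗
d: not p is F, Diamond not p is F. ✓
e: not p is F, Diamond not p is F. ✓
f: not p is F, Diamond not p is F. ✓
g: not p is T, Diamond not p is F. ✗
Satisfying worlds: {b, d, e, f}.

4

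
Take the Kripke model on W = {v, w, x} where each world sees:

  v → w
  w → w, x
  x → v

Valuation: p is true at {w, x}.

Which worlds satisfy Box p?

{v, w}

v: successors {w}; p there: w:T. ✓
w: successors {w, x}; p there: w:T, x:T. ✓
x: successors {v}; p there: v:F. ✗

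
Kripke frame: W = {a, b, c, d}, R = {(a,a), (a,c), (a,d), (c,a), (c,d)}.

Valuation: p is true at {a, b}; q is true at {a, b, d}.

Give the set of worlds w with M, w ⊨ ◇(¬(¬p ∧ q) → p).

a: successors {a, c, d}; ¬(¬p ∧ q) → p there: a:T, c:F, d:T. ✓
b: no successors, so ◇(¬(¬p ∧ q) → p) fails. ✗
c: successors {a, d}; ¬(¬p ∧ q) → p there: a:T, d:T. ✓
d: no successors, so ◇(¬(¬p ∧ q) → p) fails. ✗

{a, c}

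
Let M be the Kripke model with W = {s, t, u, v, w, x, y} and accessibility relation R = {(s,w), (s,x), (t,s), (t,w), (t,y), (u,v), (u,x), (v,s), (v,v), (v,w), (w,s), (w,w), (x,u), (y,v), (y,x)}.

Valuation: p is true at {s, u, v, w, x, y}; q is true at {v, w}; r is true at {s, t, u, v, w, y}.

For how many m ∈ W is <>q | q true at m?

s: <>q is T, q is F. ✓
t: <>q is T, q is F. ✓
u: <>q is T, q is F. ✓
v: <>q is T, q is T. ✓
w: <>q is T, q is T. ✓
x: <>q is F, q is F. ✗
y: <>q is T, q is F. ✓
Satisfying worlds: {s, t, u, v, w, y}.

6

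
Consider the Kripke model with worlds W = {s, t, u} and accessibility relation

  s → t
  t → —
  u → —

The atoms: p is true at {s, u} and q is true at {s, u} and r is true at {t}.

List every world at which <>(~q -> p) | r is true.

s: <>(~q -> p) is F, r is F. ✗
t: <>(~q -> p) is F, r is T. ✓
u: <>(~q -> p) is F, r is F. ✗

{t}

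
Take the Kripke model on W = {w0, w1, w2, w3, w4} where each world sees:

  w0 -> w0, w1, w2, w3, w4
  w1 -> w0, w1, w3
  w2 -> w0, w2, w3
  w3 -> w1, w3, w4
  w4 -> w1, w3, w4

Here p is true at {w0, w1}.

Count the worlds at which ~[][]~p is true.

5

w0: [][]~p is F. ✓
w1: [][]~p is F. ✓
w2: [][]~p is F. ✓
w3: [][]~p is F. ✓
w4: [][]~p is F. ✓
Satisfying worlds: {w0, w1, w2, w3, w4}.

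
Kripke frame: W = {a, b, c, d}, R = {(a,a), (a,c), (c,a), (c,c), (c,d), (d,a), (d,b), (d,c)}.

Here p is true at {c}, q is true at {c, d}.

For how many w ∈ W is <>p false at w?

1

a: successors {a, c}; p there: a:F, c:T. ✓
b: no successors, so <>p fails. ✗
c: successors {a, c, d}; p there: a:F, c:T, d:F. ✓
d: successors {a, b, c}; p there: a:F, b:F, c:T. ✓
Satisfying worlds: {a, c, d}.
So <>p fails at the other 1 world.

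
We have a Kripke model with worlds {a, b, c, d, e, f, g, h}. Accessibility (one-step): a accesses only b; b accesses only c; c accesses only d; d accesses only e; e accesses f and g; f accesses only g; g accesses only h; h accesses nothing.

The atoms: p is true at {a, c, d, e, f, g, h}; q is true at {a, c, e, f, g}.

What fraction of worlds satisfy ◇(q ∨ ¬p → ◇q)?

a: successors {b}; q ∨ ¬p → ◇q there: b:T. ✓
b: successors {c}; q ∨ ¬p → ◇q there: c:F. ✗
c: successors {d}; q ∨ ¬p → ◇q there: d:T. ✓
d: successors {e}; q ∨ ¬p → ◇q there: e:T. ✓
e: successors {f, g}; q ∨ ¬p → ◇q there: f:T, g:F. ✓
f: successors {g}; q ∨ ¬p → ◇q there: g:F. ✗
g: successors {h}; q ∨ ¬p → ◇q there: h:T. ✓
h: no successors, so ◇(q ∨ ¬p → ◇q) fails. ✗
That's 5 of 8 worlds, so 5/8.

5/8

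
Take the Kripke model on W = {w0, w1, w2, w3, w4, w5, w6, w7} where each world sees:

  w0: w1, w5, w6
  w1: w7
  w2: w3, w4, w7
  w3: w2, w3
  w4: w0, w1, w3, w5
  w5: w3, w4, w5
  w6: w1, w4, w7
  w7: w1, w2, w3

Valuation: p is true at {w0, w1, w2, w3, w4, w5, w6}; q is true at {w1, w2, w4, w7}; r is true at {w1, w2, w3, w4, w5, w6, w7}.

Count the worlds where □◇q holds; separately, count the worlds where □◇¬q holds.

8 and 4

For □◇q:
w0: successors {w1, w5, w6}; ◇q there: w1:T, w5:T, w6:T. ✓
w1: successors {w7}; ◇q there: w7:T. ✓
w2: successors {w3, w4, w7}; ◇q there: w3:T, w4:T, w7:T. ✓
w3: successors {w2, w3}; ◇q there: w2:T, w3:T. ✓
w4: successors {w0, w1, w3, w5}; ◇q there: w0:T, w1:T, w3:T, w5:T. ✓
w5: successors {w3, w4, w5}; ◇q there: w3:T, w4:T, w5:T. ✓
w6: successors {w1, w4, w7}; ◇q there: w1:T, w4:T, w7:T. ✓
w7: successors {w1, w2, w3}; ◇q there: w1:T, w2:T, w3:T. ✓
— 8 worlds.
For □◇¬q:
w0: successors {w1, w5, w6}; ◇¬q there: w1:F, w5:T, w6:F. ✗
w1: successors {w7}; ◇¬q there: w7:T. ✓
w2: successors {w3, w4, w7}; ◇¬q there: w3:T, w4:T, w7:T. ✓
w3: successors {w2, w3}; ◇¬q there: w2:T, w3:T. ✓
w4: successors {w0, w1, w3, w5}; ◇¬q there: w0:T, w1:F, w3:T, w5:T. ✗
w5: successors {w3, w4, w5}; ◇¬q there: w3:T, w4:T, w5:T. ✓
w6: successors {w1, w4, w7}; ◇¬q there: w1:F, w4:T, w7:T. ✗
w7: successors {w1, w2, w3}; ◇¬q there: w1:F, w2:T, w3:T. ✗
— 4 worlds.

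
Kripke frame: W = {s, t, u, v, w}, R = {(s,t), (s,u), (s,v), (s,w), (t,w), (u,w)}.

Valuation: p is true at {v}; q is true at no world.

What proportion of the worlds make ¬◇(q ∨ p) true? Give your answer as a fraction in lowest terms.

s: ◇(q ∨ p) is T. ✗
t: ◇(q ∨ p) is F. ✓
u: ◇(q ∨ p) is F. ✓
v: ◇(q ∨ p) is F. ✓
w: ◇(q ∨ p) is F. ✓
That's 4 of 5 worlds, so 4/5.

4/5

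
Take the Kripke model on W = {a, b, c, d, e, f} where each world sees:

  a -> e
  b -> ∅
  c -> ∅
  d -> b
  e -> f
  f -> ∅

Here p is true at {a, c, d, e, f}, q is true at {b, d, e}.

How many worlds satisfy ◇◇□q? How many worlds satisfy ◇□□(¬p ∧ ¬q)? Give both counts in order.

For ◇◇□q:
a: successors {e}; ◇□q there: e:T. ✓
b: no successors, so ◇◇□q fails. ✗
c: no successors, so ◇◇□q fails. ✗
d: successors {b}; ◇□q there: b:F. ✗
e: successors {f}; ◇□q there: f:F. ✗
f: no successors, so ◇◇□q fails. ✗
— 1 world.
For ◇□□(¬p ∧ ¬q):
a: successors {e}; □□(¬p ∧ ¬q) there: e:T. ✓
b: no successors, so ◇□□(¬p ∧ ¬q) fails. ✗
c: no successors, so ◇□□(¬p ∧ ¬q) fails. ✗
d: successors {b}; □□(¬p ∧ ¬q) there: b:T. ✓
e: successors {f}; □□(¬p ∧ ¬q) there: f:T. ✓
f: no successors, so ◇□□(¬p ∧ ¬q) fails. ✗
— 3 worlds.

1 and 3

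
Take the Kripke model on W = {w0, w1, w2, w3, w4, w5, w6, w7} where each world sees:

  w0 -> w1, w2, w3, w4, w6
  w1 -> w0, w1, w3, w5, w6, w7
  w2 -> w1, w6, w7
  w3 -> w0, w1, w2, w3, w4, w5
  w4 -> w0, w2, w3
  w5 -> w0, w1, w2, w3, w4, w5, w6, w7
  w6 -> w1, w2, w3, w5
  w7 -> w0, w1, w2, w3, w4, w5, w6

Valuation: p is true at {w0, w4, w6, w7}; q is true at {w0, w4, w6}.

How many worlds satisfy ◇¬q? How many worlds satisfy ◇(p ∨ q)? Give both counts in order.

8 and 7

For ◇¬q:
w0: successors {w1, w2, w3, w4, w6}; ¬q there: w1:T, w2:T, w3:T, w4:F, w6:F. ✓
w1: successors {w0, w1, w3, w5, w6, w7}; ¬q there: w0:F, w1:T, w3:T, w5:T, w6:F, w7:T. ✓
w2: successors {w1, w6, w7}; ¬q there: w1:T, w6:F, w7:T. ✓
w3: successors {w0, w1, w2, w3, w4, w5}; ¬q there: w0:F, w1:T, w2:T, w3:T, w4:F, w5:T. ✓
w4: successors {w0, w2, w3}; ¬q there: w0:F, w2:T, w3:T. ✓
w5: successors {w0, w1, w2, w3, w4, w5, w6, w7}; ¬q there: w0:F, w1:T, w2:T, w3:T, w4:F, w5:T, w6:F, w7:T. ✓
w6: successors {w1, w2, w3, w5}; ¬q there: w1:T, w2:T, w3:T, w5:T. ✓
w7: successors {w0, w1, w2, w3, w4, w5, w6}; ¬q there: w0:F, w1:T, w2:T, w3:T, w4:F, w5:T, w6:F. ✓
— 8 worlds.
For ◇(p ∨ q):
w0: successors {w1, w2, w3, w4, w6}; p ∨ q there: w1:F, w2:F, w3:F, w4:T, w6:T. ✓
w1: successors {w0, w1, w3, w5, w6, w7}; p ∨ q there: w0:T, w1:F, w3:F, w5:F, w6:T, w7:T. ✓
w2: successors {w1, w6, w7}; p ∨ q there: w1:F, w6:T, w7:T. ✓
w3: successors {w0, w1, w2, w3, w4, w5}; p ∨ q there: w0:T, w1:F, w2:F, w3:F, w4:T, w5:F. ✓
w4: successors {w0, w2, w3}; p ∨ q there: w0:T, w2:F, w3:F. ✓
w5: successors {w0, w1, w2, w3, w4, w5, w6, w7}; p ∨ q there: w0:T, w1:F, w2:F, w3:F, w4:T, w5:F, w6:T, w7:T. ✓
w6: successors {w1, w2, w3, w5}; p ∨ q there: w1:F, w2:F, w3:F, w5:F. ✗
w7: successors {w0, w1, w2, w3, w4, w5, w6}; p ∨ q there: w0:T, w1:F, w2:F, w3:F, w4:T, w5:F, w6:T. ✓
— 7 worlds.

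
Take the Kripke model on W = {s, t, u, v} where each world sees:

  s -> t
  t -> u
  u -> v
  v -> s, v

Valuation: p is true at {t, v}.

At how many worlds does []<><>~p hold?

3

s: successors {t}; <><>~p there: t:F. ✗
t: successors {u}; <><>~p there: u:T. ✓
u: successors {v}; <><>~p there: v:T. ✓
v: successors {s, v}; <><>~p there: s:T, v:T. ✓
Satisfying worlds: {t, u, v}.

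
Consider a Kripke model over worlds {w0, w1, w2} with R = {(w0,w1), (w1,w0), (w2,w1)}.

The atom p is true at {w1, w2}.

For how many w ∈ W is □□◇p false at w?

1

w0: successors {w1}; □◇p there: w1:T. ✓
w1: successors {w0}; □◇p there: w0:F. ✗
w2: successors {w1}; □◇p there: w1:T. ✓
Satisfying worlds: {w0, w2}.
So □□◇p fails at the other 1 world.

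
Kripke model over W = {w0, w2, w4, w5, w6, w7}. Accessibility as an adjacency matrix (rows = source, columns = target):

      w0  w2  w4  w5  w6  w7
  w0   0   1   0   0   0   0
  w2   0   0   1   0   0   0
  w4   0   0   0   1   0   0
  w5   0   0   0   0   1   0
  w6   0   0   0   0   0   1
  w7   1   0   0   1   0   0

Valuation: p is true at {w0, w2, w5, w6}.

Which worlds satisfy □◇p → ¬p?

{w0, w4, w5, w7}

w0: □◇p is F, ¬p is F. ✓
w2: □◇p is T, ¬p is F. ✗
w4: □◇p is T, ¬p is T. ✓
w5: □◇p is F, ¬p is F. ✓
w6: □◇p is T, ¬p is F. ✗
w7: □◇p is T, ¬p is T. ✓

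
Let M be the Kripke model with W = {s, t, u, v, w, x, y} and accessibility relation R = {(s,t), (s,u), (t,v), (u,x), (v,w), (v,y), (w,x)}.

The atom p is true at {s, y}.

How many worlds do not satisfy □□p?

3

s: successors {t, u}; □p there: t:F, u:F. ✗
t: successors {v}; □p there: v:F. ✗
u: successors {x}; □p there: x:T. ✓
v: successors {w, y}; □p there: w:F, y:T. ✗
w: successors {x}; □p there: x:T. ✓
x: no successors, so □□p holds vacuously. ✓
y: no successors, so □□p holds vacuously. ✓
Satisfying worlds: {u, w, x, y}.
So □□p fails at the other 3 worlds.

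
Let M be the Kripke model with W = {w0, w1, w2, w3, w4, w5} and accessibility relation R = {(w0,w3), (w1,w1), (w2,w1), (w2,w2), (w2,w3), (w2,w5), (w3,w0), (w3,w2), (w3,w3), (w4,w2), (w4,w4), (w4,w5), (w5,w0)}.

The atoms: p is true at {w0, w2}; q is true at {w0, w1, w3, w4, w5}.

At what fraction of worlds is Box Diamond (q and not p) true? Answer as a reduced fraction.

2/3

w0: successors {w3}; Diamond (q and not p) there: w3:T. ✓
w1: successors {w1}; Diamond (q and not p) there: w1:T. ✓
w2: successors {w1, w2, w3, w5}; Diamond (q and not p) there: w1:T, w2:T, w3:T, w5:F. ✗
w3: successors {w0, w2, w3}; Diamond (q and not p) there: w0:T, w2:T, w3:T. ✓
w4: successors {w2, w4, w5}; Diamond (q and not p) there: w2:T, w4:T, w5:F. ✗
w5: successors {w0}; Diamond (q and not p) there: w0:T. ✓
That's 4 of 6 worlds, so 4/6 = 2/3.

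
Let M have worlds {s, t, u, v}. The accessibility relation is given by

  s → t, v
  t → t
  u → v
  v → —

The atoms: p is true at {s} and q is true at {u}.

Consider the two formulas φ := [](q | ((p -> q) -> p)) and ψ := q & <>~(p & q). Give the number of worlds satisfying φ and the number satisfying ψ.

For [](q | ((p -> q) -> p)):
s: successors {t, v}; q | ((p -> q) -> p) there: t:F, v:F. ✗
t: successors {t}; q | ((p -> q) -> p) there: t:F. ✗
u: successors {v}; q | ((p -> q) -> p) there: v:F. ✗
v: no successors, so [](q | ((p -> q) -> p)) holds vacuously. ✓
— 1 world.
For q & <>~(p & q):
s: q is F, <>~(p & q) is T. ✗
t: q is F, <>~(p & q) is T. ✗
u: q is T, <>~(p & q) is T. ✓
v: q is F, <>~(p & q) is F. ✗
— 1 world.

1 and 1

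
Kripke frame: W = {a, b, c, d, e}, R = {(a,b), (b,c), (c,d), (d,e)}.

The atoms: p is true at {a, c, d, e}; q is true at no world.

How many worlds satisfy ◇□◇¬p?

1

a: successors {b}; □◇¬p there: b:F. ✗
b: successors {c}; □◇¬p there: c:F. ✗
c: successors {d}; □◇¬p there: d:F. ✗
d: successors {e}; □◇¬p there: e:T. ✓
e: no successors, so ◇□◇¬p fails. ✗
Satisfying worlds: {d}.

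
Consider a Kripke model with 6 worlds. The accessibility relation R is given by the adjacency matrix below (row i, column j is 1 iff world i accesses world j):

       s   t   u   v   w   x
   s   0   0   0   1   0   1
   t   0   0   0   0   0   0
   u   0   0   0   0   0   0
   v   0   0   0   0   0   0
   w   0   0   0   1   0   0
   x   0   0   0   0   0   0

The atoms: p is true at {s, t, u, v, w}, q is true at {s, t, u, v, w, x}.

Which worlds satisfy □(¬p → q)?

{s, t, u, v, w, x}

s: successors {v, x}; ¬p → q there: v:T, x:T. ✓
t: no successors, so □(¬p → q) holds vacuously. ✓
u: no successors, so □(¬p → q) holds vacuously. ✓
v: no successors, so □(¬p → q) holds vacuously. ✓
w: successors {v}; ¬p → q there: v:T. ✓
x: no successors, so □(¬p → q) holds vacuously. ✓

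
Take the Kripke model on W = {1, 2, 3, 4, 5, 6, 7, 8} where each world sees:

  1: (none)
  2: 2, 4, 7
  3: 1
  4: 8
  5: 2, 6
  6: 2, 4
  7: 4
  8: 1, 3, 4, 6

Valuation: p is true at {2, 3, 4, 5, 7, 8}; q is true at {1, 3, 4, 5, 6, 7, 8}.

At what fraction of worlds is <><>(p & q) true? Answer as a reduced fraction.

1: no successors, so <><>(p & q) fails. ✗
2: successors {2, 4, 7}; <>(p & q) there: 2:T, 4:T, 7:T. ✓
3: successors {1}; <>(p & q) there: 1:F. ✗
4: successors {8}; <>(p & q) there: 8:T. ✓
5: successors {2, 6}; <>(p & q) there: 2:T, 6:T. ✓
6: successors {2, 4}; <>(p & q) there: 2:T, 4:T. ✓
7: successors {4}; <>(p & q) there: 4:T. ✓
8: successors {1, 3, 4, 6}; <>(p & q) there: 1:F, 3:F, 4:T, 6:T. ✓
That's 6 of 8 worlds, so 6/8 = 3/4.

3/4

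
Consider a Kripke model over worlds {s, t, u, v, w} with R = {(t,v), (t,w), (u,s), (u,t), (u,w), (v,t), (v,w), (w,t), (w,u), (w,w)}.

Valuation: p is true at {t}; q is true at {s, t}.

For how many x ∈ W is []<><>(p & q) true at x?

s: no successors, so []<><>(p & q) holds vacuously. ✓
t: successors {v, w}; <><>(p & q) there: v:T, w:T. ✓
u: successors {s, t, w}; <><>(p & q) there: s:F, t:T, w:T. ✗
v: successors {t, w}; <><>(p & q) there: t:T, w:T. ✓
w: successors {t, u, w}; <><>(p & q) there: t:T, u:T, w:T. ✓
Satisfying worlds: {s, t, v, w}.

4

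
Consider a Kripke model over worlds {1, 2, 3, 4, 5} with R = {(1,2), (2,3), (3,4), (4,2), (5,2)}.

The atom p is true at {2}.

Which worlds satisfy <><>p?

{3}

1: successors {2}; <>p there: 2:F. ✗
2: successors {3}; <>p there: 3:F. ✗
3: successors {4}; <>p there: 4:T. ✓
4: successors {2}; <>p there: 2:F. ✗
5: successors {2}; <>p there: 2:F. ✗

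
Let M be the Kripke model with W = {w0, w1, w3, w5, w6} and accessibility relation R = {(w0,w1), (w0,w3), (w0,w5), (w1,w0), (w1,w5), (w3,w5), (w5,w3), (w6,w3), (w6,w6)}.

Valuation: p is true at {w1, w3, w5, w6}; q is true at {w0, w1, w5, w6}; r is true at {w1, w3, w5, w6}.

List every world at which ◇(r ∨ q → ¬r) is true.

w0: successors {w1, w3, w5}; r ∨ q → ¬r there: w1:F, w3:F, w5:F. ✗
w1: successors {w0, w5}; r ∨ q → ¬r there: w0:T, w5:F. ✓
w3: successors {w5}; r ∨ q → ¬r there: w5:F. ✗
w5: successors {w3}; r ∨ q → ¬r there: w3:F. ✗
w6: successors {w3, w6}; r ∨ q → ¬r there: w3:F, w6:F. ✗

{w1}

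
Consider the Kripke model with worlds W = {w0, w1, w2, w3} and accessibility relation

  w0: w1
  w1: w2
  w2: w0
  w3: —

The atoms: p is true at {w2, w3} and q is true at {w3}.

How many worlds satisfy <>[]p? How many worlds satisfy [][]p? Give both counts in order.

1 and 2

For <>[]p:
w0: successors {w1}; []p there: w1:T. ✓
w1: successors {w2}; []p there: w2:F. ✗
w2: successors {w0}; []p there: w0:F. ✗
w3: no successors, so <>[]p fails. ✗
— 1 world.
For [][]p:
w0: successors {w1}; []p there: w1:T. ✓
w1: successors {w2}; []p there: w2:F. ✗
w2: successors {w0}; []p there: w0:F. ✗
w3: no successors, so [][]p holds vacuously. ✓
— 2 worlds.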